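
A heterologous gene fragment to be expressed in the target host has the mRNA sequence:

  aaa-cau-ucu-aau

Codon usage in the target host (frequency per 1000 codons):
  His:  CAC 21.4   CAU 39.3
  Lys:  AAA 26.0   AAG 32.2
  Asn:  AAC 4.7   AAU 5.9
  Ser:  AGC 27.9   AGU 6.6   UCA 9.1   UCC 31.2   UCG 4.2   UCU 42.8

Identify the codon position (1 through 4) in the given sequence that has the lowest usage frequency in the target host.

Codon 1 AAA (Lys): 26.0 per 1000.
Codon 2 CAU (His): 39.3 per 1000.
Codon 3 UCU (Ser): 42.8 per 1000.
Codon 4 AAU (Asn): 5.9 per 1000.
Lowest frequency is 5.9 at codon 4.

4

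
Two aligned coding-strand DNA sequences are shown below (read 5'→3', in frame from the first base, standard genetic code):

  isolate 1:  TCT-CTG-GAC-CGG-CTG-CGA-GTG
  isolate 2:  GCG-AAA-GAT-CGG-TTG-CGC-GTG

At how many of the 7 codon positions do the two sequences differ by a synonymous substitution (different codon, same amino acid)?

Codon 1: TCT Ser / GCG Ala — nonsynonymous.
Codon 2: CTG Leu / AAA Lys — nonsynonymous.
Codon 3: GAC Asp / GAT Asp — synonymous.
Codon 4: CGG Arg / CGG Arg — identical.
Codon 5: CTG Leu / TTG Leu — synonymous.
Codon 6: CGA Arg / CGC Arg — synonymous.
Codon 7: GTG Val / GTG Val — identical.
Synonymous differences: 3.

3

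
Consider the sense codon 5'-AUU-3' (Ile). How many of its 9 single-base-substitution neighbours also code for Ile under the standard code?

2

Position 1: none → 0 synonymous.
Position 2: none → 0 synonymous.
Position 3: AUC, AUA → 2 synonymous.
Total: 0 + 0 + 2 = 2.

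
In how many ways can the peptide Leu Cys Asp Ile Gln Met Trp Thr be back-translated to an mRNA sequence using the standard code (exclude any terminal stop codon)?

576

Leu: 6 codons.
Cys: 2 codons.
Asp: 2 codons.
Ile: 3 codons.
Gln: 2 codons.
Met: 1 codon.
Trp: 1 codon.
Thr: 4 codons.
6 × 2 × 2 × 3 × 2 × 1 × 1 × 4 = 576.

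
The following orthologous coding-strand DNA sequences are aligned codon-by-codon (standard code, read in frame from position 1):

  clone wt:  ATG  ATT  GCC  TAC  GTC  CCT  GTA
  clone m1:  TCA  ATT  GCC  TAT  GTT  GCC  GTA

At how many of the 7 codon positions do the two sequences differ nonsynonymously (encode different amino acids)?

Codon 1: ATG Met / TCA Ser — nonsynonymous.
Codon 2: ATT Ile / ATT Ile — identical.
Codon 3: GCC Ala / GCC Ala — identical.
Codon 4: TAC Tyr / TAT Tyr — synonymous.
Codon 5: GTC Val / GTT Val — synonymous.
Codon 6: CCT Pro / GCC Ala — nonsynonymous.
Codon 7: GTA Val / GTA Val — identical.
Nonsynonymous differences: 2.

2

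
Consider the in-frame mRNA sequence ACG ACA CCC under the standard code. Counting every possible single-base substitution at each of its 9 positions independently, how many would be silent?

Codon 1 (ACG, Thr): 3 synonymous substitutions.
Codon 2 (ACA, Thr): 3 synonymous substitutions.
Codon 3 (CCC, Pro): 3 synonymous substitutions.
Total: 3 + 3 + 3 = 9.

9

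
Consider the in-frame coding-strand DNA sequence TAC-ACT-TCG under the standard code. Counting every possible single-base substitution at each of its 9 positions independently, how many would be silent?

7

Codon 1 (TAC, Tyr): 1 synonymous substitution.
Codon 2 (ACT, Thr): 3 synonymous substitutions.
Codon 3 (TCG, Ser): 3 synonymous substitutions.
Total: 1 + 3 + 3 = 7.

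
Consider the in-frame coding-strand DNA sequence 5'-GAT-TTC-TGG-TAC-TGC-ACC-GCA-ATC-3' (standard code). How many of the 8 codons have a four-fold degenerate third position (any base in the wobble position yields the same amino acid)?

2

Codon 1 GAT (Asp): third position 2-fold.
Codon 2 TTC (Phe): third position 2-fold.
Codon 3 TGG (Trp): third position 1-fold.
Codon 4 TAC (Tyr): third position 2-fold.
Codon 5 TGC (Cys): third position 2-fold.
Codon 6 ACC (Thr): third position 4-fold.
Codon 7 GCA (Ala): third position 4-fold.
Codon 8 ATC (Ile): third position 3-fold.
Four-fold degenerate third positions: 2.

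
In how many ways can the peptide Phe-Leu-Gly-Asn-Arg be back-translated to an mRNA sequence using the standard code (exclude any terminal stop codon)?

576

Phe: 2 codons.
Leu: 6 codons.
Gly: 4 codons.
Asn: 2 codons.
Arg: 6 codons.
2 × 6 × 4 × 2 × 6 = 576.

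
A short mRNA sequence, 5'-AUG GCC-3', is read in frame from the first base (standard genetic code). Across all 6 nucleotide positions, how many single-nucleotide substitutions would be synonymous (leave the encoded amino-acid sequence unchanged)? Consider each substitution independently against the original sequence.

3

Codon 1 (AUG, Met): 0 synonymous substitutions.
Codon 2 (GCC, Ala): 3 synonymous substitutions.
Total: 0 + 3 = 3.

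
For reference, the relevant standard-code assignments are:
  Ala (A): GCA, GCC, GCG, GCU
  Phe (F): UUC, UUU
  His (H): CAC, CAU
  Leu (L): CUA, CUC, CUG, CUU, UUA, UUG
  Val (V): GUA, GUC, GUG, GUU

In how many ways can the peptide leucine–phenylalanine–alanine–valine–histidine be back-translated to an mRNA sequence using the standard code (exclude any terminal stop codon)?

384

Leu: 6 codons.
Phe: 2 codons.
Ala: 4 codons.
Val: 4 codons.
His: 2 codons.
6 × 2 × 4 × 4 × 2 = 384.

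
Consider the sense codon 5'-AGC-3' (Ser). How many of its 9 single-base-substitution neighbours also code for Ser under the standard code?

1

Position 1: none → 0 synonymous.
Position 2: none → 0 synonymous.
Position 3: AGT → 1 synonymous.
Total: 0 + 0 + 1 = 1.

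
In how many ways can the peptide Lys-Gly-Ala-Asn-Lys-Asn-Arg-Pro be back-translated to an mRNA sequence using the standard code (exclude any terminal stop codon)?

6144

Lys: 2 codons.
Gly: 4 codons.
Ala: 4 codons.
Asn: 2 codons.
Lys: 2 codons.
Asn: 2 codons.
Arg: 6 codons.
Pro: 4 codons.
2 × 4 × 4 × 2 × 2 × 2 × 6 × 4 = 6144.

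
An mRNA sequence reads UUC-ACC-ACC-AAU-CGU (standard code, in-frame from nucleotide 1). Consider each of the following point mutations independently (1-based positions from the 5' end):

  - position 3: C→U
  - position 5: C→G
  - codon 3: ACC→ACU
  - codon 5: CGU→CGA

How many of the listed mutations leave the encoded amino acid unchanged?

Codon 1: UUC (Phe) → UUU (Phe) — synonymous.
Codon 2: ACC (Thr) → AGC (Ser) — missense.
Codon 3: ACC (Thr) → ACU (Thr) — synonymous.
Codon 5: CGU (Arg) → CGA (Arg) — synonymous.
Synonymous: 3 of 4.

3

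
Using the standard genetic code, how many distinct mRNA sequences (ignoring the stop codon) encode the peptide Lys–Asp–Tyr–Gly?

32

Lys: 2 codons.
Asp: 2 codons.
Tyr: 2 codons.
Gly: 4 codons.
2 × 2 × 2 × 4 = 32.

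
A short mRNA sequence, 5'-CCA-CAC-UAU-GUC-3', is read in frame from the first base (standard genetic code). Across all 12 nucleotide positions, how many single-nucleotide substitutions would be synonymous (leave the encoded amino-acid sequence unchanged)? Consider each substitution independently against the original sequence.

Codon 1 (CCA, Pro): 3 synonymous substitutions.
Codon 2 (CAC, His): 1 synonymous substitution.
Codon 3 (UAU, Tyr): 1 synonymous substitution.
Codon 4 (GUC, Val): 3 synonymous substitutions.
Total: 3 + 1 + 1 + 3 = 8.

8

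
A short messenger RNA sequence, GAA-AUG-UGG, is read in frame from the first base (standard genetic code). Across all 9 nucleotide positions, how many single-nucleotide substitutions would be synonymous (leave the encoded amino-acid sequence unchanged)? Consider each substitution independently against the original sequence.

1

Codon 1 (GAA, Glu): 1 synonymous substitution.
Codon 2 (AUG, Met): 0 synonymous substitutions.
Codon 3 (UGG, Trp): 0 synonymous substitutions.
Total: 1 + 0 + 0 = 1.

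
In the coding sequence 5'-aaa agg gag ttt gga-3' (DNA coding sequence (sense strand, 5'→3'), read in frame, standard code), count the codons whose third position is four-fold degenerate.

1

Codon 1 AAA (Lys): third position 2-fold.
Codon 2 AGG (Arg): third position 2-fold.
Codon 3 GAG (Glu): third position 2-fold.
Codon 4 TTT (Phe): third position 2-fold.
Codon 5 GGA (Gly): third position 4-fold.
Four-fold degenerate third positions: 1.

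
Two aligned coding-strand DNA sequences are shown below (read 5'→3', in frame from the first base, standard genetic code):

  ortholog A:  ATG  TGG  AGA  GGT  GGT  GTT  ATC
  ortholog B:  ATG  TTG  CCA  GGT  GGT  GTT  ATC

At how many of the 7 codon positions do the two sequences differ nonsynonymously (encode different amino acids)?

2

Codon 1: ATG Met / ATG Met — identical.
Codon 2: TGG Trp / TTG Leu — nonsynonymous.
Codon 3: AGA Arg / CCA Pro — nonsynonymous.
Codon 4: GGT Gly / GGT Gly — identical.
Codon 5: GGT Gly / GGT Gly — identical.
Codon 6: GTT Val / GTT Val — identical.
Codon 7: ATC Ile / ATC Ile — identical.
Nonsynonymous differences: 2.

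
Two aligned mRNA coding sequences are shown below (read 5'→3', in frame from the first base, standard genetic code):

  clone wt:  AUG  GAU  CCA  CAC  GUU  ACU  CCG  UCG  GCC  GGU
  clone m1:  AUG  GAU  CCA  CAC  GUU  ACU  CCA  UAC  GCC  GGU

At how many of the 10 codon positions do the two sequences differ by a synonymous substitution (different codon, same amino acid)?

1

Codon 1: AUG Met / AUG Met — identical.
Codon 2: GAU Asp / GAU Asp — identical.
Codon 3: CCA Pro / CCA Pro — identical.
Codon 4: CAC His / CAC His — identical.
Codon 5: GUU Val / GUU Val — identical.
Codon 6: ACU Thr / ACU Thr — identical.
Codon 7: CCG Pro / CCA Pro — synonymous.
Codon 8: UCG Ser / UAC Tyr — nonsynonymous.
Codon 9: GCC Ala / GCC Ala — identical.
Codon 10: GGU Gly / GGU Gly — identical.
Synonymous differences: 1.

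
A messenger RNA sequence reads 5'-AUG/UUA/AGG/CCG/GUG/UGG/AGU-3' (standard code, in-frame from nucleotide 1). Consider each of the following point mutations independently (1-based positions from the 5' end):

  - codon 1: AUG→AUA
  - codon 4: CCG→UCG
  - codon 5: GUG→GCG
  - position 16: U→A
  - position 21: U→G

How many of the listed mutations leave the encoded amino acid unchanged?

0

Codon 1: AUG (Met) → AUA (Ile) — missense.
Codon 4: CCG (Pro) → UCG (Ser) — missense.
Codon 5: GUG (Val) → GCG (Ala) — missense.
Codon 6: UGG (Trp) → AGG (Arg) — missense.
Codon 7: AGU (Ser) → AGG (Arg) — missense.
Synonymous: 0 of 5.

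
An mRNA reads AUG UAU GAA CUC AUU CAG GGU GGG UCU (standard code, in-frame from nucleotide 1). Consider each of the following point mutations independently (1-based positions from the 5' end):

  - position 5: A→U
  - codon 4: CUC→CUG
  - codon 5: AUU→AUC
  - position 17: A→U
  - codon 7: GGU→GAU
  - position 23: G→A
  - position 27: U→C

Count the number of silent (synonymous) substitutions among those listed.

Codon 2: UAU (Tyr) → UUU (Phe) — missense.
Codon 4: CUC (Leu) → CUG (Leu) — synonymous.
Codon 5: AUU (Ile) → AUC (Ile) — synonymous.
Codon 6: CAG (Gln) → CUG (Leu) — missense.
Codon 7: GGU (Gly) → GAU (Asp) — missense.
Codon 8: GGG (Gly) → GAG (Glu) — missense.
Codon 9: UCU (Ser) → UCC (Ser) — synonymous.
Synonymous: 3 of 7.

3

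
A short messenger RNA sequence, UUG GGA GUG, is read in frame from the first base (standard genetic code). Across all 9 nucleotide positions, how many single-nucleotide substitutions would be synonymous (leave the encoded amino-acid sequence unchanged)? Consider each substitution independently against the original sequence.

Codon 1 (UUG, Leu): 2 synonymous substitutions.
Codon 2 (GGA, Gly): 3 synonymous substitutions.
Codon 3 (GUG, Val): 3 synonymous substitutions.
Total: 2 + 3 + 3 = 8.

8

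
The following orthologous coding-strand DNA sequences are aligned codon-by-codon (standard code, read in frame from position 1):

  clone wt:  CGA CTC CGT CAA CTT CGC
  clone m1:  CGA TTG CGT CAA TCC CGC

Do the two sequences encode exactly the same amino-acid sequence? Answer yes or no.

no

Codon 1: CGA Arg / CGA Arg — identical.
Codon 2: CTC Leu / TTG Leu — synonymous.
Codon 3: CGT Arg / CGT Arg — identical.
Codon 4: CAA Gln / CAA Gln — identical.
Codon 5: CTT Leu / TCC Ser — nonsynonymous.
Codon 6: CGC Arg / CGC Arg — identical.
Nonsynonymous differences: 1 → different protein.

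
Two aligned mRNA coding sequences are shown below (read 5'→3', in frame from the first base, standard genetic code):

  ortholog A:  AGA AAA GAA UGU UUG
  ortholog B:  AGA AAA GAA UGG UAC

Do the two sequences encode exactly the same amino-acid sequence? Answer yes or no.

Codon 1: AGA Arg / AGA Arg — identical.
Codon 2: AAA Lys / AAA Lys — identical.
Codon 3: GAA Glu / GAA Glu — identical.
Codon 4: UGU Cys / UGG Trp — nonsynonymous.
Codon 5: UUG Leu / UAC Tyr — nonsynonymous.
Nonsynonymous differences: 2 → different protein.

no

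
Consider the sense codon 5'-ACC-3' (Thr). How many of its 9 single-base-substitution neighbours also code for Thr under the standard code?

Position 1: none → 0 synonymous.
Position 2: none → 0 synonymous.
Position 3: ACT, ACA, ACG → 3 synonymous.
Total: 0 + 0 + 3 = 3.

3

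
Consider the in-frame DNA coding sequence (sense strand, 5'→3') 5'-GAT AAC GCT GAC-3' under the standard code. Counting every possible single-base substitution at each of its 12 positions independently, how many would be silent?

6

Codon 1 (GAT, Asp): 1 synonymous substitution.
Codon 2 (AAC, Asn): 1 synonymous substitution.
Codon 3 (GCT, Ala): 3 synonymous substitutions.
Codon 4 (GAC, Asp): 1 synonymous substitution.
Total: 1 + 1 + 3 + 1 = 6.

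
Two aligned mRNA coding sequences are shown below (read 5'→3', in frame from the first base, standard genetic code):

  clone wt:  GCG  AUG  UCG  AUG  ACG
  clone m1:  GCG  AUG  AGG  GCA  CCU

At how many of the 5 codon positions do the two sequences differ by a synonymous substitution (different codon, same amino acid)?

Codon 1: GCG Ala / GCG Ala — identical.
Codon 2: AUG Met / AUG Met — identical.
Codon 3: UCG Ser / AGG Arg — nonsynonymous.
Codon 4: AUG Met / GCA Ala — nonsynonymous.
Codon 5: ACG Thr / CCU Pro — nonsynonymous.
Synonymous differences: 0.

0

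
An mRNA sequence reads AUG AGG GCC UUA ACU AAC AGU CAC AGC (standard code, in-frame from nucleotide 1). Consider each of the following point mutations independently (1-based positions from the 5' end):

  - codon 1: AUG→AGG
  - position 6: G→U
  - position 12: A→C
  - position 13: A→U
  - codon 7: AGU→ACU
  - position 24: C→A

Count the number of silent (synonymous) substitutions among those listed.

0

Codon 1: AUG (Met) → AGG (Arg) — missense.
Codon 2: AGG (Arg) → AGU (Ser) — missense.
Codon 4: UUA (Leu) → UUC (Phe) — missense.
Codon 5: ACU (Thr) → UCU (Ser) — missense.
Codon 7: AGU (Ser) → ACU (Thr) — missense.
Codon 8: CAC (His) → CAA (Gln) — missense.
Synonymous: 0 of 6.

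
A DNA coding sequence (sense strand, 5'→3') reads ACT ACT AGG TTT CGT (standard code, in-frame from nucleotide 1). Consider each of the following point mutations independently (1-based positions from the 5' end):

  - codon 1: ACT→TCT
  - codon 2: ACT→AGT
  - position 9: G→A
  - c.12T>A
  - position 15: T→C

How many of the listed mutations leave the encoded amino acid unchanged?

2

Codon 1: ACT (Thr) → TCT (Ser) — missense.
Codon 2: ACT (Thr) → AGT (Ser) — missense.
Codon 3: AGG (Arg) → AGA (Arg) — synonymous.
Codon 4: TTT (Phe) → TTA (Leu) — missense.
Codon 5: CGT (Arg) → CGC (Arg) — synonymous.
Synonymous: 2 of 5.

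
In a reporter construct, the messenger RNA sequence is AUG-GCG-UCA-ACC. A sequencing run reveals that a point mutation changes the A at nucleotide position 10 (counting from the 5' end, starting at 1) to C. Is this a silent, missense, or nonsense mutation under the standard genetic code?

missense

Position 10 falls in codon 4: ACC → Thr.
After the substitution the codon is CCC → Pro.
Thr ≠ Pro, so this is a missense mutation.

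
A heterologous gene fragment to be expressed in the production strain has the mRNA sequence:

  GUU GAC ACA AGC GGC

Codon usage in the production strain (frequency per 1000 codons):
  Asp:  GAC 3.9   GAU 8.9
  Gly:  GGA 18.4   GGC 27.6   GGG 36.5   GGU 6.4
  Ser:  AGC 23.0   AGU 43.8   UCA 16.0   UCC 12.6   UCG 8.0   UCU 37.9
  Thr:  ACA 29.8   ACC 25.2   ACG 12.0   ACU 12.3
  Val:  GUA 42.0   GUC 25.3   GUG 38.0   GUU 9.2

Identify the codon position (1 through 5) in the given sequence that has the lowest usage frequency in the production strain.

2

Codon 1 GUU (Val): 9.2 per 1000.
Codon 2 GAC (Asp): 3.9 per 1000.
Codon 3 ACA (Thr): 29.8 per 1000.
Codon 4 AGC (Ser): 23.0 per 1000.
Codon 5 GGC (Gly): 27.6 per 1000.
Lowest frequency is 3.9 at codon 2.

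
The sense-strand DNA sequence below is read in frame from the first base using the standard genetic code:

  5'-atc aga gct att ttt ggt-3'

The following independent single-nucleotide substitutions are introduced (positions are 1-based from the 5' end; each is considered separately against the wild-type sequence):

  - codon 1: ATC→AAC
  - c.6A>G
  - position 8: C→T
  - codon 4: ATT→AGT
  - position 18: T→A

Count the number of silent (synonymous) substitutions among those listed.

2

Codon 1: ATC (Ile) → AAC (Asn) — missense.
Codon 2: AGA (Arg) → AGG (Arg) — synonymous.
Codon 3: GCT (Ala) → GTT (Val) — missense.
Codon 4: ATT (Ile) → AGT (Ser) — missense.
Codon 6: GGT (Gly) → GGA (Gly) — synonymous.
Synonymous: 2 of 5.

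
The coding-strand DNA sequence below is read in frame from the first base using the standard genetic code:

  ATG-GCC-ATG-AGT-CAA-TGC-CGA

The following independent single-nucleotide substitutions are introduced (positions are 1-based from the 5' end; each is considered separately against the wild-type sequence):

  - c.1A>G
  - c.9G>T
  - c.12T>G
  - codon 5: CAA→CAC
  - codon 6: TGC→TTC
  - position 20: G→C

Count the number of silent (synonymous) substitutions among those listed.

Codon 1: ATG (Met) → GTG (Val) — missense.
Codon 3: ATG (Met) → ATT (Ile) — missense.
Codon 4: AGT (Ser) → AGG (Arg) — missense.
Codon 5: CAA (Gln) → CAC (His) — missense.
Codon 6: TGC (Cys) → TTC (Phe) — missense.
Codon 7: CGA (Arg) → CCA (Pro) — missense.
Synonymous: 0 of 6.

0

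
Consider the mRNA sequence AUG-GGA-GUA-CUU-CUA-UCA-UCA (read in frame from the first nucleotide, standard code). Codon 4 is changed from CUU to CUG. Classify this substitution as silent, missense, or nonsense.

silent

Position 12 falls in codon 4: CUU → Leu.
After the substitution the codon is CUG → Leu.
Both encode Leu, so the change is synonymous.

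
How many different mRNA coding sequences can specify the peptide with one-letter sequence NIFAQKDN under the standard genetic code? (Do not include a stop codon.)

Asn: 2 codons.
Ile: 3 codons.
Phe: 2 codons.
Ala: 4 codons.
Gln: 2 codons.
Lys: 2 codons.
Asp: 2 codons.
Asn: 2 codons.
2 × 3 × 2 × 4 × 2 × 2 × 2 × 2 = 768.

768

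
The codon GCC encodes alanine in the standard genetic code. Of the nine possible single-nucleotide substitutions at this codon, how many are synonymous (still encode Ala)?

3

Position 1: none → 0 synonymous.
Position 2: none → 0 synonymous.
Position 3: GCT, GCA, GCG → 3 synonymous.
Total: 0 + 0 + 3 = 3.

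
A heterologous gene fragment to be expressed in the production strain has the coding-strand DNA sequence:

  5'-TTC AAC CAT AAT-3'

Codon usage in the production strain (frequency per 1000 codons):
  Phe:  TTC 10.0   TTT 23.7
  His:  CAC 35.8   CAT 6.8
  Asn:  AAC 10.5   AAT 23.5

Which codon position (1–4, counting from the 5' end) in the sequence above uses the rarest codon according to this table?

Codon 1 TTC (Phe): 10.0 per 1000.
Codon 2 AAC (Asn): 10.5 per 1000.
Codon 3 CAT (His): 6.8 per 1000.
Codon 4 AAT (Asn): 23.5 per 1000.
Lowest frequency is 6.8 at codon 3.

3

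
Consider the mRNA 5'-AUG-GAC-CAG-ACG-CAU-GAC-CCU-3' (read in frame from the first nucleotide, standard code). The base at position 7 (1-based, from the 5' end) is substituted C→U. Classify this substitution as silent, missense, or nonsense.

nonsense

Position 7 falls in codon 3: CAG → Gln.
After the substitution the codon is UAG → Stop.
The new codon is a stop codon, so this is a nonsense mutation.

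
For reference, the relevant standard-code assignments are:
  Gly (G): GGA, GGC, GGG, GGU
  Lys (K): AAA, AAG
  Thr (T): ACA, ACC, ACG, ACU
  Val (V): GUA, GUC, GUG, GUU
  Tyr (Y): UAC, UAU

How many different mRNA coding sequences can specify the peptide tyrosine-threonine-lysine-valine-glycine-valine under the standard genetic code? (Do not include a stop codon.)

Tyr: 2 codons.
Thr: 4 codons.
Lys: 2 codons.
Val: 4 codons.
Gly: 4 codons.
Val: 4 codons.
2 × 4 × 2 × 4 × 4 × 4 = 1024.

1024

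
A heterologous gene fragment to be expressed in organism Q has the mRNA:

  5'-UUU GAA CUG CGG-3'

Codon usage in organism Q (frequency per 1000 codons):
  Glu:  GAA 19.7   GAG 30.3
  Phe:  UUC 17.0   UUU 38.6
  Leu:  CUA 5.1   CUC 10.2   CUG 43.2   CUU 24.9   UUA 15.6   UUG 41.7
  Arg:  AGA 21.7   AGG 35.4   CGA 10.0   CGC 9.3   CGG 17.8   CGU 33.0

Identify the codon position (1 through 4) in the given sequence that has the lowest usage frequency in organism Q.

Codon 1 UUU (Phe): 38.6 per 1000.
Codon 2 GAA (Glu): 19.7 per 1000.
Codon 3 CUG (Leu): 43.2 per 1000.
Codon 4 CGG (Arg): 17.8 per 1000.
Lowest frequency is 17.8 at codon 4.

4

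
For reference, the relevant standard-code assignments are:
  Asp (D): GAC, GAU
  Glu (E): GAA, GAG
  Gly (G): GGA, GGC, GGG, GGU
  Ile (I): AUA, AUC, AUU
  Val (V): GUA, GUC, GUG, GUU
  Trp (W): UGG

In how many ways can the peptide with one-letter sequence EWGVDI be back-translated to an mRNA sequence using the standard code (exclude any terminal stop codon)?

192

Glu: 2 codons.
Trp: 1 codon.
Gly: 4 codons.
Val: 4 codons.
Asp: 2 codons.
Ile: 3 codons.
2 × 1 × 4 × 4 × 2 × 3 = 192.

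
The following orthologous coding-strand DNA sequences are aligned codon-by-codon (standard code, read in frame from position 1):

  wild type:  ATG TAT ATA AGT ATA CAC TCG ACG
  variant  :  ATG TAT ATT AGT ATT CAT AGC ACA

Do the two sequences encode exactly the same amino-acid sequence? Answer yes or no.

Codon 1: ATG Met / ATG Met — identical.
Codon 2: TAT Tyr / TAT Tyr — identical.
Codon 3: ATA Ile / ATT Ile — synonymous.
Codon 4: AGT Ser / AGT Ser — identical.
Codon 5: ATA Ile / ATT Ile — synonymous.
Codon 6: CAC His / CAT His — synonymous.
Codon 7: TCG Ser / AGC Ser — synonymous.
Codon 8: ACG Thr / ACA Thr — synonymous.
Nonsynonymous differences: 0 → same protein.

yes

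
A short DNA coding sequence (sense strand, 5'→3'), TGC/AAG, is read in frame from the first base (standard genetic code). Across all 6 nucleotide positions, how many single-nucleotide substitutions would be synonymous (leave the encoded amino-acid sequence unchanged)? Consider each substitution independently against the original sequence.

2

Codon 1 (TGC, Cys): 1 synonymous substitution.
Codon 2 (AAG, Lys): 1 synonymous substitution.
Total: 1 + 1 = 2.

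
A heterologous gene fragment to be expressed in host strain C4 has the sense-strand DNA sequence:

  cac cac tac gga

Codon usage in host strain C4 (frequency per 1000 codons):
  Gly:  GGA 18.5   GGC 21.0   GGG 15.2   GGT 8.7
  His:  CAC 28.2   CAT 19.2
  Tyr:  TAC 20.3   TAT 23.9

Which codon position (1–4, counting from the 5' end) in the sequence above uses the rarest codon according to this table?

Codon 1 CAC (His): 28.2 per 1000.
Codon 2 CAC (His): 28.2 per 1000.
Codon 3 TAC (Tyr): 20.3 per 1000.
Codon 4 GGA (Gly): 18.5 per 1000.
Lowest frequency is 18.5 at codon 4.

4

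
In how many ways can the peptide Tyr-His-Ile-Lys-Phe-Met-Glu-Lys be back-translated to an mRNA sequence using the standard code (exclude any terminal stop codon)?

Tyr: 2 codons.
His: 2 codons.
Ile: 3 codons.
Lys: 2 codons.
Phe: 2 codons.
Met: 1 codon.
Glu: 2 codons.
Lys: 2 codons.
2 × 2 × 3 × 2 × 2 × 1 × 2 × 2 = 192.

192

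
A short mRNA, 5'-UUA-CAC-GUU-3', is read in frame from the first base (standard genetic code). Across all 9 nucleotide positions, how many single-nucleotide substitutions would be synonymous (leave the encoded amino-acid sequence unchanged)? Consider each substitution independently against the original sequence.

Codon 1 (UUA, Leu): 2 synonymous substitutions.
Codon 2 (CAC, His): 1 synonymous substitution.
Codon 3 (GUU, Val): 3 synonymous substitutions.
Total: 2 + 1 + 3 = 6.

6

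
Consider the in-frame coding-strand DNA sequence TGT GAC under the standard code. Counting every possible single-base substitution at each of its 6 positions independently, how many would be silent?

Codon 1 (TGT, Cys): 1 synonymous substitution.
Codon 2 (GAC, Asp): 1 synonymous substitution.
Total: 1 + 1 = 2.

2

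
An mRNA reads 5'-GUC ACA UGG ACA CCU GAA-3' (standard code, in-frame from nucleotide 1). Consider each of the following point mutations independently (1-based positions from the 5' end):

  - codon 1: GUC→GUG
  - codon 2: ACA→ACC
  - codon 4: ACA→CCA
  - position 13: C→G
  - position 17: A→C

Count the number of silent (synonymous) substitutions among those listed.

Codon 1: GUC (Val) → GUG (Val) — synonymous.
Codon 2: ACA (Thr) → ACC (Thr) — synonymous.
Codon 4: ACA (Thr) → CCA (Pro) — missense.
Codon 5: CCU (Pro) → GCU (Ala) — missense.
Codon 6: GAA (Glu) → GCA (Ala) — missense.
Synonymous: 2 of 5.

2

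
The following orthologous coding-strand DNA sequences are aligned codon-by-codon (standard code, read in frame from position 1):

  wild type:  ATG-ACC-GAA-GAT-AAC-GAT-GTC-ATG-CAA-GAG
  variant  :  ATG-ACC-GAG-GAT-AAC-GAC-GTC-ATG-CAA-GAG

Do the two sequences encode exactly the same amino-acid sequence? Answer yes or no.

Codon 1: ATG Met / ATG Met — identical.
Codon 2: ACC Thr / ACC Thr — identical.
Codon 3: GAA Glu / GAG Glu — synonymous.
Codon 4: GAT Asp / GAT Asp — identical.
Codon 5: AAC Asn / AAC Asn — identical.
Codon 6: GAT Asp / GAC Asp — synonymous.
Codon 7: GTC Val / GTC Val — identical.
Codon 8: ATG Met / ATG Met — identical.
Codon 9: CAA Gln / CAA Gln — identical.
Codon 10: GAG Glu / GAG Glu — identical.
Nonsynonymous differences: 0 → same protein.

yes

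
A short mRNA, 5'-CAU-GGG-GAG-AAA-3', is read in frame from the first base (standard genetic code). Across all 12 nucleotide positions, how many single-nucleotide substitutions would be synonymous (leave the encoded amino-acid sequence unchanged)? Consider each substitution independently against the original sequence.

Codon 1 (CAU, His): 1 synonymous substitution.
Codon 2 (GGG, Gly): 3 synonymous substitutions.
Codon 3 (GAG, Glu): 1 synonymous substitution.
Codon 4 (AAA, Lys): 1 synonymous substitution.
Total: 1 + 3 + 1 + 1 = 6.

6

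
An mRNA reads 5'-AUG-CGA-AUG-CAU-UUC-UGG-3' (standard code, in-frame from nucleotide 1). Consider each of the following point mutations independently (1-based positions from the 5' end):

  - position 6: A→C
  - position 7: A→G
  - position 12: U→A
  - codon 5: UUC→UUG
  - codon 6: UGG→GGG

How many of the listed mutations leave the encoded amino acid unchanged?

Codon 2: CGA (Arg) → CGC (Arg) — synonymous.
Codon 3: AUG (Met) → GUG (Val) — missense.
Codon 4: CAU (His) → CAA (Gln) — missense.
Codon 5: UUC (Phe) → UUG (Leu) — missense.
Codon 6: UGG (Trp) → GGG (Gly) — missense.
Synonymous: 1 of 5.

1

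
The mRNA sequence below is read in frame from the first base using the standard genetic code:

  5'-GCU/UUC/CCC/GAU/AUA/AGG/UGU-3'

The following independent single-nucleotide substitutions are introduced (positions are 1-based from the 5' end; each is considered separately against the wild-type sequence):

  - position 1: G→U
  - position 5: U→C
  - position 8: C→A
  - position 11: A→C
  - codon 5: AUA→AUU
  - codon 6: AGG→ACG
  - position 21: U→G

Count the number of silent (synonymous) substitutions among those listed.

Codon 1: GCU (Ala) → UCU (Ser) — missense.
Codon 2: UUC (Phe) → UCC (Ser) — missense.
Codon 3: CCC (Pro) → CAC (His) — missense.
Codon 4: GAU (Asp) → GCU (Ala) — missense.
Codon 5: AUA (Ile) → AUU (Ile) — synonymous.
Codon 6: AGG (Arg) → ACG (Thr) — missense.
Codon 7: UGU (Cys) → UGG (Trp) — missense.
Synonymous: 1 of 7.

1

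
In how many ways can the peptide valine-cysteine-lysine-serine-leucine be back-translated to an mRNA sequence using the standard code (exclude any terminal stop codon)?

Val: 4 codons.
Cys: 2 codons.
Lys: 2 codons.
Ser: 6 codons.
Leu: 6 codons.
4 × 2 × 2 × 6 × 6 = 576.

576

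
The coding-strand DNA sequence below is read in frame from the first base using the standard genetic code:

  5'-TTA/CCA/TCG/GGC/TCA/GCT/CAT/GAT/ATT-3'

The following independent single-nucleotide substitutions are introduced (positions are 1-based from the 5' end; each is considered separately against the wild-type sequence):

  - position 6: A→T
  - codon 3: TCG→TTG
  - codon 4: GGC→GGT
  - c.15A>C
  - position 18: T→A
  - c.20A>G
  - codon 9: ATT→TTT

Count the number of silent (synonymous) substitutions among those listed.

Codon 2: CCA (Pro) → CCT (Pro) — synonymous.
Codon 3: TCG (Ser) → TTG (Leu) — missense.
Codon 4: GGC (Gly) → GGT (Gly) — synonymous.
Codon 5: TCA (Ser) → TCC (Ser) — synonymous.
Codon 6: GCT (Ala) → GCA (Ala) — synonymous.
Codon 7: CAT (His) → CGT (Arg) — missense.
Codon 9: ATT (Ile) → TTT (Phe) — missense.
Synonymous: 4 of 7.

4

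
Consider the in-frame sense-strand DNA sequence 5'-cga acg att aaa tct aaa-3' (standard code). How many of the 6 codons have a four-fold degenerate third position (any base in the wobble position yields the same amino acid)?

Codon 1 CGA (Arg): third position 4-fold.
Codon 2 ACG (Thr): third position 4-fold.
Codon 3 ATT (Ile): third position 3-fold.
Codon 4 AAA (Lys): third position 2-fold.
Codon 5 TCT (Ser): third position 4-fold.
Codon 6 AAA (Lys): third position 2-fold.
Four-fold degenerate third positions: 3.

3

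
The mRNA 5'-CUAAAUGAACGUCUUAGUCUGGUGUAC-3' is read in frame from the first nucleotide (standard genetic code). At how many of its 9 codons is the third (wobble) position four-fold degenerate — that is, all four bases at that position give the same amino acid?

Codon 1 CUA (Leu): third position 4-fold.
Codon 2 AAU (Asn): third position 2-fold.
Codon 3 GAA (Glu): third position 2-fold.
Codon 4 CGU (Arg): third position 4-fold.
Codon 5 CUU (Leu): third position 4-fold.
Codon 6 AGU (Ser): third position 2-fold.
Codon 7 CUG (Leu): third position 4-fold.
Codon 8 GUG (Val): third position 4-fold.
Codon 9 UAC (Tyr): third position 2-fold.
Four-fold degenerate third positions: 5.

5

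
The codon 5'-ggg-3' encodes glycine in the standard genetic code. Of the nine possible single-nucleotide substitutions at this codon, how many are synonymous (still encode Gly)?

Position 1: none → 0 synonymous.
Position 2: none → 0 synonymous.
Position 3: GGU, GGC, GGA → 3 synonymous.
Total: 0 + 0 + 3 = 3.

3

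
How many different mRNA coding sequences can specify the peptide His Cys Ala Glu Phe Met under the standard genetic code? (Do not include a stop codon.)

64

His: 2 codons.
Cys: 2 codons.
Ala: 4 codons.
Glu: 2 codons.
Phe: 2 codons.
Met: 1 codon.
2 × 2 × 4 × 2 × 2 × 1 = 64.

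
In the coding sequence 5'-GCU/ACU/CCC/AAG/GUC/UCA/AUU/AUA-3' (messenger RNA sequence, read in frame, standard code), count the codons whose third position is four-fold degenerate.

Codon 1 GCU (Ala): third position 4-fold.
Codon 2 ACU (Thr): third position 4-fold.
Codon 3 CCC (Pro): third position 4-fold.
Codon 4 AAG (Lys): third position 2-fold.
Codon 5 GUC (Val): third position 4-fold.
Codon 6 UCA (Ser): third position 4-fold.
Codon 7 AUU (Ile): third position 3-fold.
Codon 8 AUA (Ile): third position 3-fold.
Four-fold degenerate third positions: 5.

5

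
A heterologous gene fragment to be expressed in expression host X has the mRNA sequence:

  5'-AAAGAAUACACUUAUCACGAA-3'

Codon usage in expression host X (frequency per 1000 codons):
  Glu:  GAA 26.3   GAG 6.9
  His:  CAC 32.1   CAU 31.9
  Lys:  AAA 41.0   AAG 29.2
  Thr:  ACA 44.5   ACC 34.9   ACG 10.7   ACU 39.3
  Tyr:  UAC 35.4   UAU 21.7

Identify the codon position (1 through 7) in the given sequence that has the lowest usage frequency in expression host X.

Codon 1 AAA (Lys): 41.0 per 1000.
Codon 2 GAA (Glu): 26.3 per 1000.
Codon 3 UAC (Tyr): 35.4 per 1000.
Codon 4 ACU (Thr): 39.3 per 1000.
Codon 5 UAU (Tyr): 21.7 per 1000.
Codon 6 CAC (His): 32.1 per 1000.
Codon 7 GAA (Glu): 26.3 per 1000.
Lowest frequency is 21.7 at codon 5.

5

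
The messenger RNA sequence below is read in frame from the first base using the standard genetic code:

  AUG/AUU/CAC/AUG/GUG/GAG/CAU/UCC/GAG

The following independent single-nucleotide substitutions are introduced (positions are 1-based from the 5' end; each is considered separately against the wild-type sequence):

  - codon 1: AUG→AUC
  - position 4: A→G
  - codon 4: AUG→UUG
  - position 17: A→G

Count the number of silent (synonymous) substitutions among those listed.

0

Codon 1: AUG (Met) → AUC (Ile) — missense.
Codon 2: AUU (Ile) → GUU (Val) — missense.
Codon 4: AUG (Met) → UUG (Leu) — missense.
Codon 6: GAG (Glu) → GGG (Gly) — missense.
Synonymous: 0 of 4.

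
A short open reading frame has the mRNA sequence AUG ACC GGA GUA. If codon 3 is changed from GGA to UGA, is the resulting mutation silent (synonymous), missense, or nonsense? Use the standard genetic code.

Position 7 falls in codon 3: GGA → Gly.
After the substitution the codon is UGA → Stop.
The new codon is a stop codon, so this is a nonsense mutation.

nonsense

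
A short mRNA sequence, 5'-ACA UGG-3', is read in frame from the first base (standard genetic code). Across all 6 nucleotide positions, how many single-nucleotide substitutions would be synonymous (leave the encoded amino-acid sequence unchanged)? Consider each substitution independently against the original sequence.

Codon 1 (ACA, Thr): 3 synonymous substitutions.
Codon 2 (UGG, Trp): 0 synonymous substitutions.
Total: 3 + 0 = 3.

3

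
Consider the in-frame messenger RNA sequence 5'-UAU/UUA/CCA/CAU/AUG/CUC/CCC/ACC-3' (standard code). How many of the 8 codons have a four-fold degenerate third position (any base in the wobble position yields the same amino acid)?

Codon 1 UAU (Tyr): third position 2-fold.
Codon 2 UUA (Leu): third position 2-fold.
Codon 3 CCA (Pro): third position 4-fold.
Codon 4 CAU (His): third position 2-fold.
Codon 5 AUG (Met): third position 1-fold.
Codon 6 CUC (Leu): third position 4-fold.
Codon 7 CCC (Pro): third position 4-fold.
Codon 8 ACC (Thr): third position 4-fold.
Four-fold degenerate third positions: 4.

4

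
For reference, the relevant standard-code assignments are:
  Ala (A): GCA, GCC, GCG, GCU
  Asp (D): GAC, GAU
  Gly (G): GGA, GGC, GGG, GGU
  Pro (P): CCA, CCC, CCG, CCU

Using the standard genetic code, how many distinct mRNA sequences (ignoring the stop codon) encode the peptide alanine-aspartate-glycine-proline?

Ala: 4 codons.
Asp: 2 codons.
Gly: 4 codons.
Pro: 4 codons.
4 × 2 × 4 × 4 = 128.

128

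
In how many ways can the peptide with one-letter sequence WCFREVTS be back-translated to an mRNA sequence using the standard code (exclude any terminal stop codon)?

4608

Trp: 1 codon.
Cys: 2 codons.
Phe: 2 codons.
Arg: 6 codons.
Glu: 2 codons.
Val: 4 codons.
Thr: 4 codons.
Ser: 6 codons.
1 × 2 × 2 × 6 × 2 × 4 × 4 × 6 = 4608.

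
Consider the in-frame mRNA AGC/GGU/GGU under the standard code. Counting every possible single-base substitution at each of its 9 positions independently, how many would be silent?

7

Codon 1 (AGC, Ser): 1 synonymous substitution.
Codon 2 (GGU, Gly): 3 synonymous substitutions.
Codon 3 (GGU, Gly): 3 synonymous substitutions.
Total: 1 + 3 + 3 = 7.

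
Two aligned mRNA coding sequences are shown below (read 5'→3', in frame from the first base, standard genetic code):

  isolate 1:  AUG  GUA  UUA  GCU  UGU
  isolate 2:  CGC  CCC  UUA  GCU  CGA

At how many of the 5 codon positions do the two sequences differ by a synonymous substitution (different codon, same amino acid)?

Codon 1: AUG Met / CGC Arg — nonsynonymous.
Codon 2: GUA Val / CCC Pro — nonsynonymous.
Codon 3: UUA Leu / UUA Leu — identical.
Codon 4: GCU Ala / GCU Ala — identical.
Codon 5: UGU Cys / CGA Arg — nonsynonymous.
Synonymous differences: 0.

0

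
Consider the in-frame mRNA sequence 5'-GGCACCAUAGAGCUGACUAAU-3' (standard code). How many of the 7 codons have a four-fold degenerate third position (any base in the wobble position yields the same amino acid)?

Codon 1 GGC (Gly): third position 4-fold.
Codon 2 ACC (Thr): third position 4-fold.
Codon 3 AUA (Ile): third position 3-fold.
Codon 4 GAG (Glu): third position 2-fold.
Codon 5 CUG (Leu): third position 4-fold.
Codon 6 ACU (Thr): third position 4-fold.
Codon 7 AAU (Asn): third position 2-fold.
Four-fold degenerate third positions: 4.

4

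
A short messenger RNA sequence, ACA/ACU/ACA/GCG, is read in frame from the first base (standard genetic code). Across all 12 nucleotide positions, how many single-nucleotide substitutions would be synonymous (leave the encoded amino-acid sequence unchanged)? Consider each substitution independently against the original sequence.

Codon 1 (ACA, Thr): 3 synonymous substitutions.
Codon 2 (ACU, Thr): 3 synonymous substitutions.
Codon 3 (ACA, Thr): 3 synonymous substitutions.
Codon 4 (GCG, Ala): 3 synonymous substitutions.
Total: 3 + 3 + 3 + 3 = 12.

12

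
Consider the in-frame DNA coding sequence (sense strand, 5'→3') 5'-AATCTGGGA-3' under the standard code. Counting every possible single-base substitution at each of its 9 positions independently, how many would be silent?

Codon 1 (AAT, Asn): 1 synonymous substitution.
Codon 2 (CTG, Leu): 4 synonymous substitutions.
Codon 3 (GGA, Gly): 3 synonymous substitutions.
Total: 1 + 4 + 3 = 8.

8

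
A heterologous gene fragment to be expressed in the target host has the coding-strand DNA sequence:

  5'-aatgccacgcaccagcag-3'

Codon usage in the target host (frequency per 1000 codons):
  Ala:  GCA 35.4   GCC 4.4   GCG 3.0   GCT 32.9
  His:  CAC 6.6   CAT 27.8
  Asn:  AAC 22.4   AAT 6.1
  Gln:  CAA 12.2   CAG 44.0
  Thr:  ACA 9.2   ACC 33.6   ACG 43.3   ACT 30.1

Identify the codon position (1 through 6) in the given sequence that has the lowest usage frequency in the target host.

2

Codon 1 AAT (Asn): 6.1 per 1000.
Codon 2 GCC (Ala): 4.4 per 1000.
Codon 3 ACG (Thr): 43.3 per 1000.
Codon 4 CAC (His): 6.6 per 1000.
Codon 5 CAG (Gln): 44.0 per 1000.
Codon 6 CAG (Gln): 44.0 per 1000.
Lowest frequency is 4.4 at codon 2.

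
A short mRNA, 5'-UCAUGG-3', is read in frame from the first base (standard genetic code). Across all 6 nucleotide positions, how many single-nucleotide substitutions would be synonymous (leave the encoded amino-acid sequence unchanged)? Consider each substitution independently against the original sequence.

Codon 1 (UCA, Ser): 3 synonymous substitutions.
Codon 2 (UGG, Trp): 0 synonymous substitutions.
Total: 3 + 0 = 3.

3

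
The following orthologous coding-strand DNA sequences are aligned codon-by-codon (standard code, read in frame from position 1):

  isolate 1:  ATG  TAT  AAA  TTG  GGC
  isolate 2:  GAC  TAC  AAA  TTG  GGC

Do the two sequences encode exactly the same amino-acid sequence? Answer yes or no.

Codon 1: ATG Met / GAC Asp — nonsynonymous.
Codon 2: TAT Tyr / TAC Tyr — synonymous.
Codon 3: AAA Lys / AAA Lys — identical.
Codon 4: TTG Leu / TTG Leu — identical.
Codon 5: GGC Gly / GGC Gly — identical.
Nonsynonymous differences: 1 → different protein.

no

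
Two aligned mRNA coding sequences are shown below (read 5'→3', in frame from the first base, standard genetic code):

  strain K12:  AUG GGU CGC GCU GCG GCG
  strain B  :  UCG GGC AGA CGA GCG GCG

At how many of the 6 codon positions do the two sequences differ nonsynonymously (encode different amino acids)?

2

Codon 1: AUG Met / UCG Ser — nonsynonymous.
Codon 2: GGU Gly / GGC Gly — synonymous.
Codon 3: CGC Arg / AGA Arg — synonymous.
Codon 4: GCU Ala / CGA Arg — nonsynonymous.
Codon 5: GCG Ala / GCG Ala — identical.
Codon 6: GCG Ala / GCG Ala — identical.
Nonsynonymous differences: 2.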